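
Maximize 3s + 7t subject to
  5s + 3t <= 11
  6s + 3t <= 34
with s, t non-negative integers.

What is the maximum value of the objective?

21

(s,t)=(0,3): 5·0+3·3=9≤11, 6·0+3·3=9≤34, objective 21.
(s,t)=(1,2): 5·1+3·2=11≤11, 6·1+3·2=12≤34, objective 17.
No feasible integer point exceeds 21.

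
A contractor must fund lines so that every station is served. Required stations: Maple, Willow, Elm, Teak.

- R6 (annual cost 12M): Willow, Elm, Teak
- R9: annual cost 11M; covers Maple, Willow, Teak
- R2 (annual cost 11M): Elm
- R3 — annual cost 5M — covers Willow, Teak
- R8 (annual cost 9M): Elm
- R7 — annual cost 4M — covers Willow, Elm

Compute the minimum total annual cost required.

15

This is a weighted set-cover instance.
The greedy cost-per-new-station heuristic would pick R7, R3, and R9 for 20, but a cheaper cover exists.
Choose R9 and R7: together they cover Maple, Willow, Elm, Teak — every station.
Total annual cost: 11 + 4 = 15.
No cover costs less than 15.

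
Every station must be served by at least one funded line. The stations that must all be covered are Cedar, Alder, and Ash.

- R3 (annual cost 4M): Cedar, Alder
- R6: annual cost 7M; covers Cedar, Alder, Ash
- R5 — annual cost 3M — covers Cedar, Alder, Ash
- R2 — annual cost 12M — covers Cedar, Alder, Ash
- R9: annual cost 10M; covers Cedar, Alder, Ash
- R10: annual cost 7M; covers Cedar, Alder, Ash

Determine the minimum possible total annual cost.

This is a weighted set-cover instance.
R5 alone covers Cedar, Alder, Ash — every station.
Total annual cost: 3.
No cover costs less than 3.

3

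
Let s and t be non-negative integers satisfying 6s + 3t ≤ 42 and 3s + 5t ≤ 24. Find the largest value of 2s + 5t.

Relaxing integrality, the LP optimum is 24.00 at (s,t) = (0, 4.8), which is not an integer point.
(s,t)=(1,4): 6·1+3·4=18≤42, 3·1+5·4=23≤24, objective 22.
(s,t)=(0,4): 6·0+3·4=12≤42, 3·0+5·4=20≤24, objective 20.
(s,t)=(2,3): 6·2+3·3=21≤42, 3·2+5·3=21≤24, objective 19.
Maximum is 22 at (s,t)=(1,4).

22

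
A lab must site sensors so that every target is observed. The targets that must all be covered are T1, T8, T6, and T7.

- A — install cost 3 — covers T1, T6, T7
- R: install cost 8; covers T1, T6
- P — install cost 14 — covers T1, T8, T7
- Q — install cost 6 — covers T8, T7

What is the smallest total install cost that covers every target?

9

Choose A and Q: together they cover T1, T8, T6, T7 — every target.
Total install cost: 3 + 6 = 9.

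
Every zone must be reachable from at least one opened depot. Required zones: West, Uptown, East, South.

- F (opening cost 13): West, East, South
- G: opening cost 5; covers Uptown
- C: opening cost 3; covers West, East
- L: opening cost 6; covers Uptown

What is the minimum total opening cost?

The greedy cost-per-new-zone heuristic would pick C, G, and F for 21, but a cheaper cover exists.
Choose F and G: together they cover West, Uptown, East, South — every zone.
Total opening cost: 13 + 5 = 18.
No cover costs less than 18.

18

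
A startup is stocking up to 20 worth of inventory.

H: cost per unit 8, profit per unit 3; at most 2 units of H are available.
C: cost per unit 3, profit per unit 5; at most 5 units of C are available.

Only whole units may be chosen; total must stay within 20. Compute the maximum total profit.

25

Take 5×C: cost 15 ≤ 20, profit 5·5 = 25.
C has the best ratio (5/3) and is taken to its limit of 5; remaining capacity is filled optimally with the others.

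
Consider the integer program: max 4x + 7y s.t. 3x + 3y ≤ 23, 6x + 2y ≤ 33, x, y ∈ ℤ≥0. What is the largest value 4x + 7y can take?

(x,y)=(0,7) is feasible, giving 49.
(x,y)=(1,6) is feasible, giving 46.
The best lattice point is (0,7), giving 49.

49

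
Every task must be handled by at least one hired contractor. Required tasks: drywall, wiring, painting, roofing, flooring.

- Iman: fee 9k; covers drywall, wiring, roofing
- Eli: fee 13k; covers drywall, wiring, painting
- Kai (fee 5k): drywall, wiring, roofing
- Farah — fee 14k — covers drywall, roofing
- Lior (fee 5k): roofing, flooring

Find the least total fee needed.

18

This is a weighted set-cover instance.
Choose Eli and Lior: together they cover drywall, wiring, painting, roofing, flooring — every task.
Total fee: 13 + 5 = 18.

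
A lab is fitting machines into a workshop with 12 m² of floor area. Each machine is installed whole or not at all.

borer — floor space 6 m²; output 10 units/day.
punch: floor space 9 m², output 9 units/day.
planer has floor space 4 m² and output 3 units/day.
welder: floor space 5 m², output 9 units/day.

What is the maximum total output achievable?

19

Take borer and welder: floor space 6 + 5 = 11 ≤ 12, output 10 + 9 = 19.
No other feasible combination does better.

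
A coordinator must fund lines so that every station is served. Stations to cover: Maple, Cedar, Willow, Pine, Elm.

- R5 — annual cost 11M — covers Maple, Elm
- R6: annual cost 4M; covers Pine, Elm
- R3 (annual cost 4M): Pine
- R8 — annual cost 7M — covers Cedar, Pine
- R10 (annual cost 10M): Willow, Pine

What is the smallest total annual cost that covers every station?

28

This is a weighted set-cover instance.
The greedy cost-per-new-station heuristic would pick R6, R8, R10, and R5 for 32, but a cheaper cover exists.
Choose R5, R8, and R10: together they cover Maple, Cedar, Willow, Pine, Elm — every station.
Total annual cost: 11 + 7 + 10 = 28.
No cover costs less than 28.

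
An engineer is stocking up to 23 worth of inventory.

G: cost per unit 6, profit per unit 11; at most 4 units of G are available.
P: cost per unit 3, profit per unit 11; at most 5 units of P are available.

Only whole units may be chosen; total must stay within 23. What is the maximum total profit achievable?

This is a bounded integer knapsack.
P has the best ratio (11/3); taking only P gives at most 5×11 = 55 (stopped by the supply cap of 5).
Mixing does better — 1×G and 5×P: cost 21 ≤ 23, profit 1·11 + 5·11 = 66.

66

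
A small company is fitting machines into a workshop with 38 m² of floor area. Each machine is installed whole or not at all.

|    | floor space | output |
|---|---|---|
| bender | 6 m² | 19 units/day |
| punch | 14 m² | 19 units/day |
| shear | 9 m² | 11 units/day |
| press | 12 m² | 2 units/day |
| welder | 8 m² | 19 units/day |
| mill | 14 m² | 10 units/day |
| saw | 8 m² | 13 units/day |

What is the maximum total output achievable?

Allowing fractional choices, the relaxed optimum would be about 72.4, but machines are indivisible.
bender + punch + welder + saw: floor space 6 + 14 + 8 + 8 = 36 ≤ 38, output 19 + 19 + 19 + 13 = 70.
bender + punch + shear + welder: floor space 6 + 14 + 9 + 8 = 37 ≤ 38, output 19 + 19 + 11 + 19 = 68.
bender + shear + welder + saw: floor space 6 + 9 + 8 + 8 = 31 ≤ 38, output 19 + 11 + 19 + 13 = 62.
Best is bender, punch, welder, and saw with total output 70.

70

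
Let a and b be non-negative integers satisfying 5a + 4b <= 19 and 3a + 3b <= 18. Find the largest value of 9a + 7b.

34

(a,b)=(3,1) is feasible, giving 34.
(a,b)=(2,2) is feasible, giving 32.
(a,b)=(3,0) is feasible, giving 27.
Maximum is 34 at (a,b)=(3,1).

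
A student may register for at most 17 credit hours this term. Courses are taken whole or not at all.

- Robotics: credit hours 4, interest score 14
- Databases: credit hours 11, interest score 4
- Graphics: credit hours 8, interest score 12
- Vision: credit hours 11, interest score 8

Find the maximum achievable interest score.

Allowing fractional choices, the relaxed optimum would be about 29.6, but courses are indivisible.
Robotics + Graphics: credit hours 4 + 8 = 12 ≤ 17, interest score 14 + 12 = 26.
Robotics + Vision: credit hours 4 + 11 = 15 ≤ 17, interest score 14 + 8 = 22.
Best is Robotics and Graphics with total interest score 26.

26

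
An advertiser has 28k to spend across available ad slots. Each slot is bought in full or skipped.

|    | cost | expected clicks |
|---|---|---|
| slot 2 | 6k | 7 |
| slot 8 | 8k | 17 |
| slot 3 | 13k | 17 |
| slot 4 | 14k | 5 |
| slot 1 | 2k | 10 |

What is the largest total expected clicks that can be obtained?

Take slot 8, slot 3, and slot 1: cost 8 + 13 + 2 = 23 ≤ 28, expected clicks 17 + 17 + 10 = 44.
No other feasible combination does better.

44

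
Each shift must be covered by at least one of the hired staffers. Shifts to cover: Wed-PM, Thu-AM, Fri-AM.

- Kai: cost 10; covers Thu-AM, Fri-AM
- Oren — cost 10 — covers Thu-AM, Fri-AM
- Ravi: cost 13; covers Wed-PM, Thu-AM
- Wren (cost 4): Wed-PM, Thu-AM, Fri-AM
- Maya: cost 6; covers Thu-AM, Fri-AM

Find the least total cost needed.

4

Wren alone covers Wed-PM, Thu-AM, Fri-AM — every shift.
Total cost: 4.
No cover costs less than 4.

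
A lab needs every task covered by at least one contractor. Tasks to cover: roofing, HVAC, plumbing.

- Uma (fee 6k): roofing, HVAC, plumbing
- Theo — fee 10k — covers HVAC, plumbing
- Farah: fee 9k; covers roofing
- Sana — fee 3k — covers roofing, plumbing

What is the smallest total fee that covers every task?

6

The greedy cost-per-new-task heuristic would pick Sana and Uma for 9, but a cheaper cover exists.
Uma alone covers roofing, HVAC, plumbing — every task.
Total fee: 6.
No cover costs less than 6.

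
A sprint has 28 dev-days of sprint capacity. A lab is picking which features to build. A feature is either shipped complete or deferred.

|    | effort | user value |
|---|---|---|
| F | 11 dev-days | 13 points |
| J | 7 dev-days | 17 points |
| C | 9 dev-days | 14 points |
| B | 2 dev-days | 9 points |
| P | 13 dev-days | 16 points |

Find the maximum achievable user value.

44

Allowing fractional choices, the relaxed optimum would be about 52.3, but features are indivisible.
F + J + C: effort 11 + 7 + 9 = 27 ≤ 28, user value 13 + 17 + 14 = 44.
J + B + P: effort 7 + 2 + 13 = 22 ≤ 28, user value 17 + 9 + 16 = 42.
Best is F, J, and C with total user value 44.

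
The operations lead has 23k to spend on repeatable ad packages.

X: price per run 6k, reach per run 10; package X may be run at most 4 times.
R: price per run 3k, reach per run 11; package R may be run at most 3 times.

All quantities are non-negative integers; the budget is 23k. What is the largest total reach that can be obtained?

R has the best ratio (11/3); taking only R gives at most 3×11 = 33 (stopped by the supply cap of 3).
Mixing does better — 2×X and 3×R: price 21 ≤ 23, reach 2·10 + 3·11 = 53.

53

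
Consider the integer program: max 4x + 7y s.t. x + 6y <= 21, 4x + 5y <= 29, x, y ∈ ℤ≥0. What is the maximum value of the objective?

33

(x,y)=(3,3): 1·3+6·3=21≤21, 4·3+5·3=27≤29, objective 33.
(x,y)=(4,2): 1·4+6·2=16≤21, 4·4+5·2=26≤29, objective 30.
(x,y)=(2,3): 1·2+6·3=20≤21, 4·2+5·3=23≤29, objective 29.
(x,y)=(3,2): 1·3+6·2=15≤21, 4·3+5·2=22≤29, objective 26.
The best lattice point is (3,3), giving 33.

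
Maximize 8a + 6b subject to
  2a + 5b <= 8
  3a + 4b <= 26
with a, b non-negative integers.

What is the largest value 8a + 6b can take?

(a,b)=(4,0): 2·4+5·0=8≤8, 3·4+4·0=12≤26, objective 32.
(a,b)=(3,0): 2·3+5·0=6≤8, 3·3+4·0=9≤26, objective 24.
Maximum is 32 at (a,b)=(4,0).

32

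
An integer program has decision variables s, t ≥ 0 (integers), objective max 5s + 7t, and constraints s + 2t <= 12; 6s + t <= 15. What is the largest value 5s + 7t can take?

42

Relaxing integrality, the LP optimum is 44.45 at (s,t) = (1.64, 5.18), which is not an integer point.
(s,t)=(0,6): 1·0+2·6=12≤12, 6·0+1·6=6≤15, objective 42.
(s,t)=(1,5): 1·1+2·5=11≤12, 6·1+1·5=11≤15, objective 40.
(s,t)=(0,5): 1·0+2·5=10≤12, 6·0+1·5=5≤15, objective 35.
The best lattice point is (0,6), giving 42.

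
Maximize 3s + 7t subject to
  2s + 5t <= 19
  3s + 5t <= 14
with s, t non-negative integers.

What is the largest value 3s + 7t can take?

17

(s,t)=(1,2): 2·1+5·2=12≤19, 3·1+5·2=13≤14, objective 17.
(s,t)=(0,2): 2·0+5·2=10≤19, 3·0+5·2=10≤14, objective 14.
Maximum is 17 at (s,t)=(1,2).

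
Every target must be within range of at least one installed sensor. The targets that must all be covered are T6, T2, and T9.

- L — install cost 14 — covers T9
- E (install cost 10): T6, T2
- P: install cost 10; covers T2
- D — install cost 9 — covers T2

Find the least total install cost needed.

Choose L and E: together they cover T6, T2, T9 — every target.
Total install cost: 14 + 10 = 24.

24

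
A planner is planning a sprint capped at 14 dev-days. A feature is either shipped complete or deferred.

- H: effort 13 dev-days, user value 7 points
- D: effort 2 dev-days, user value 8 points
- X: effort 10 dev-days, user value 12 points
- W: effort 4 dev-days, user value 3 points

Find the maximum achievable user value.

20

D + X: effort 2 + 10 = 12 ≤ 14, user value 8 + 12 = 20.
X + W: effort 10 + 4 = 14 ≤ 14, user value 12 + 3 = 15.
Best is D and X with total user value 20.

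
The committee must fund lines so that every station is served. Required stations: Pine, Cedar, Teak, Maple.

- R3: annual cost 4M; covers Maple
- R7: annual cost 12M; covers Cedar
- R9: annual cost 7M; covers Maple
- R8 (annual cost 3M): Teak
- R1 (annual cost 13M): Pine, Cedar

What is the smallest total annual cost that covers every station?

20

This is an integer covering problem.
Choose R3, R8, and R1: together they cover Pine, Cedar, Teak, Maple — every station.
Total annual cost: 4 + 3 + 13 = 20.
No cover costs less than 20.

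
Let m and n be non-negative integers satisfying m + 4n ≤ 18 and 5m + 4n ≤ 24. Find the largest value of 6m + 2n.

Relaxing integrality, the LP optimum is 28.80 at (m,n) = (4.8, 0), which is not an integer point.
(m,n)=(4,1) is feasible, giving 26.
(m,n)=(4,0) is feasible, giving 24.
(m,n)=(3,2) is feasible, giving 22.
No feasible integer point exceeds 26.

26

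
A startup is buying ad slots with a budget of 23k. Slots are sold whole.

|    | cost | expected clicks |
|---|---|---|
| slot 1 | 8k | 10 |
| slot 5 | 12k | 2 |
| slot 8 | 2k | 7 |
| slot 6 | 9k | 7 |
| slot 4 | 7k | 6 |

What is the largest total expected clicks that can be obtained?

24

Take slot 1, slot 8, and slot 6: cost 8 + 2 + 9 = 19 ≤ 23, expected clicks 10 + 7 + 7 = 24.
No other feasible combination does better.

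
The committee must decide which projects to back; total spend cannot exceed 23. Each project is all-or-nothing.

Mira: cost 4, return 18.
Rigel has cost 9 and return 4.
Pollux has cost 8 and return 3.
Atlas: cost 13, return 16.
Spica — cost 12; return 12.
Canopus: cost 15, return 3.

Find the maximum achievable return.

34

Take Mira and Atlas: cost 4 + 13 = 17 ≤ 23, return 18 + 16 = 34.
No other feasible combination does better.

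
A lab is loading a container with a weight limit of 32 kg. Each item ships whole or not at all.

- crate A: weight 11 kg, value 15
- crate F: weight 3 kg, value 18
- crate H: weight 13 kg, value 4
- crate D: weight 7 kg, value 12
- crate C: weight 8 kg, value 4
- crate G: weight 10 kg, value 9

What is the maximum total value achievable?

This is an integer program with binary decision variables.
crate A + crate F + crate C + crate G: weight 11 + 3 + 8 + 10 = 32 ≤ 32, value 15 + 18 + 4 + 9 = 46.
crate A + crate F + crate D + crate C: weight 11 + 3 + 7 + 8 = 29 ≤ 32, value 15 + 18 + 12 + 4 = 49.
crate A + crate F + crate D + crate G: weight 11 + 3 + 7 + 10 = 31 ≤ 32, value 15 + 18 + 12 + 9 = 54.
Best is crate A, crate F, crate D, and crate G with total value 54.

54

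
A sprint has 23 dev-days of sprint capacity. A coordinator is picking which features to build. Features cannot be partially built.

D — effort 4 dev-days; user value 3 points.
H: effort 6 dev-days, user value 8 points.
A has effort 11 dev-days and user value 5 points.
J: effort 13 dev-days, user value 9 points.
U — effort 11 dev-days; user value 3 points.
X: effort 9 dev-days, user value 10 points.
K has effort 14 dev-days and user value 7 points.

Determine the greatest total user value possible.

Treat it as a binary knapsack problem.
Allowing fractional choices, the relaxed optimum would be about 23.8, but features are indivisible.
D + H + J: effort 4 + 6 + 13 = 23 ≤ 23, user value 3 + 8 + 9 = 20.
J + X: effort 13 + 9 = 22 ≤ 23, user value 9 + 10 = 19.
D + H + X: effort 4 + 6 + 9 = 19 ≤ 23, user value 3 + 8 + 10 = 21.
Best is D, H, and X with total user value 21.

21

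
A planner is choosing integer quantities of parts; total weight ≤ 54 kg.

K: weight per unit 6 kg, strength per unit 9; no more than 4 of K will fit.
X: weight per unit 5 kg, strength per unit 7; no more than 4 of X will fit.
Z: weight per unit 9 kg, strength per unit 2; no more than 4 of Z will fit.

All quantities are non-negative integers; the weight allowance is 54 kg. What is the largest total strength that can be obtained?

K has the best ratio (9/6); taking only K gives at most 4×9 = 36 (stopped by the supply cap of 4).
Mixing does better — 4×K, 4×X, and 1×Z: weight 53 ≤ 54, strength 4·9 + 4·7 + 1·2 = 66.

66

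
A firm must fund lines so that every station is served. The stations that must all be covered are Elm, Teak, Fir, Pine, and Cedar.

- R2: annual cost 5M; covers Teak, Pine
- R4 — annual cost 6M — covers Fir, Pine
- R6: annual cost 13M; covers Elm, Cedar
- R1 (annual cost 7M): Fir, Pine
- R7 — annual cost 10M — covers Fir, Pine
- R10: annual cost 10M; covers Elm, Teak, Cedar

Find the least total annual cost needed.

16

The greedy cost-per-new-station heuristic would pick R2, R10, and R4 for 21, but a cheaper cover exists.
Choose R4 and R10: together they cover Elm, Teak, Fir, Pine, Cedar — every station.
Total annual cost: 6 + 10 = 16.
No cover costs less than 16.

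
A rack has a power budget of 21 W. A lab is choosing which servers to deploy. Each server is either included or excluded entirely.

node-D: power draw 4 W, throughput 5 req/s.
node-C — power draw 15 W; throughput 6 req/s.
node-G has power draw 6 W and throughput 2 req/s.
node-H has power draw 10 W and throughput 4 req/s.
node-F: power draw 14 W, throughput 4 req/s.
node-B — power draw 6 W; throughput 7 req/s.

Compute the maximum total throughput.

Allowing fractional choices, the relaxed optimum would be about 16.4, but servers are indivisible.
node-D + node-G + node-B: power draw 4 + 6 + 6 = 16 ≤ 21, throughput 5 + 2 + 7 = 14.
node-D + node-H + node-B: power draw 4 + 10 + 6 = 20 ≤ 21, throughput 5 + 4 + 7 = 16.
Best is node-D, node-H, and node-B with total throughput 16.

16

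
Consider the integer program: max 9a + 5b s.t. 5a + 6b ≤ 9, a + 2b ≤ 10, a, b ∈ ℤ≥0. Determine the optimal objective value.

(a,b)=(1,0): 5·1+6·0=5≤9, 1·1+2·0=1≤10, objective 9.
(a,b)=(0,1): 5·0+6·1=6≤9, 1·0+2·1=2≤10, objective 5.
(a,b)=(0,0): 5·0+6·0=0≤9, 1·0+2·0=0≤10, objective 0.
Maximum is 9 at (a,b)=(1,0).

9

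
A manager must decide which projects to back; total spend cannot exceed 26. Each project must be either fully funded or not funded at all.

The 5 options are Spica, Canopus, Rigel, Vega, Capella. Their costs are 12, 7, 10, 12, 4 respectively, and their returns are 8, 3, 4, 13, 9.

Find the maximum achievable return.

26

Allowing fractional choices, the relaxed optimum would be about 28.7, but projects are indivisible.
Canopus + Vega + Capella: cost 7 + 12 + 4 = 23 ≤ 26, return 3 + 13 + 9 = 25.
Rigel + Vega + Capella: cost 10 + 12 + 4 = 26 ≤ 26, return 4 + 13 + 9 = 26.
Best is Rigel, Vega, and Capella with total return 26.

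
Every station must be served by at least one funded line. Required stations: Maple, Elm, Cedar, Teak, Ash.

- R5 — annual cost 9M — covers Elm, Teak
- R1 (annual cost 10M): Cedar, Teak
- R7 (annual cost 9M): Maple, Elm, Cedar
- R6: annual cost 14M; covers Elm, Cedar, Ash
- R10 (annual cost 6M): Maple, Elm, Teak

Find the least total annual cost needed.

Choose R6 and R10: together they cover Maple, Elm, Cedar, Teak, Ash — every station.
Total annual cost: 14 + 6 = 20.
No cover costs less than 20.

20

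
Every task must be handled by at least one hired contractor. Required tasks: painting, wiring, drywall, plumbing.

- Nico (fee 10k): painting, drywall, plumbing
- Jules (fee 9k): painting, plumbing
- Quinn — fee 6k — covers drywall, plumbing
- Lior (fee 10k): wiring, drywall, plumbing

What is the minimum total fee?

19

This is a weighted set-cover instance.
Choose Jules and Lior: together they cover painting, wiring, drywall, plumbing — every task.
Total fee: 9 + 10 = 19.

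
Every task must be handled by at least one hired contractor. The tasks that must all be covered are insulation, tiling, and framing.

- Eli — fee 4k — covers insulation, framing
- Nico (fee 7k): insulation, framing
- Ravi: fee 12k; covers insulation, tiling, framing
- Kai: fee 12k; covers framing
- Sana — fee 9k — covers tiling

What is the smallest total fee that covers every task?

The greedy cost-per-new-task heuristic would pick Eli and Sana for 13, but a cheaper cover exists.
Ravi alone covers insulation, tiling, framing — every task.
Total fee: 12.
No cover costs less than 12.

12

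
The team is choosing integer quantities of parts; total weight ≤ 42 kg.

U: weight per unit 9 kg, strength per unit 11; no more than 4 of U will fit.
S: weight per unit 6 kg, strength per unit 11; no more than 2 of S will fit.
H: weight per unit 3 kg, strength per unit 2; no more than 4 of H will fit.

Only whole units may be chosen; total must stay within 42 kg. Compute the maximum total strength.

57

S has the best ratio (11/6); taking only S gives at most 2×11 = 22 (stopped by the supply cap of 2).
Mixing does better — 3×U, 2×S, and 1×H: weight 42 ≤ 42, strength 3·11 + 2·11 + 1·2 = 57.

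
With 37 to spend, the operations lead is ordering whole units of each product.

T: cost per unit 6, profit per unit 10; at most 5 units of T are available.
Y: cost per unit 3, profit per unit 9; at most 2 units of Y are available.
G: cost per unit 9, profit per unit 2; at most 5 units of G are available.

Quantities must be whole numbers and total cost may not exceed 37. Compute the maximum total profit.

Y has the best ratio (9/3); taking only Y gives at most 2×9 = 18 (stopped by the supply cap of 2).
Mixing does better — 5×T and 2×Y: cost 36 ≤ 37, profit 5·10 + 2·9 = 68.

68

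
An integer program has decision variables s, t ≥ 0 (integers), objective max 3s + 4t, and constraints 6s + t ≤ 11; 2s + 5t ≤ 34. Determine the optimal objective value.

24

Relaxing integrality, the LP optimum is 28.25 at (s,t) = (0.75, 6.5), which is not an integer point.
(s,t)=(0,6) is feasible, giving 24.
(s,t)=(1,5) is feasible, giving 23.
The best lattice point is (0,6), giving 24.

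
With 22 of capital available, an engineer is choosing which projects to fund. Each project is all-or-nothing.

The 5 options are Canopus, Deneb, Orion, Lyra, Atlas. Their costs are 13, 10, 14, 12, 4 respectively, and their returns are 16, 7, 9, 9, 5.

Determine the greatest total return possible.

Canopus + Atlas: cost 13 + 4 = 17 ≤ 22, return 16 + 5 = 21.
Deneb + Lyra: cost 10 + 12 = 22 ≤ 22, return 7 + 9 = 16.
Canopus: cost 13 ≤ 22, return 16.
Best is Canopus and Atlas with total return 21.

21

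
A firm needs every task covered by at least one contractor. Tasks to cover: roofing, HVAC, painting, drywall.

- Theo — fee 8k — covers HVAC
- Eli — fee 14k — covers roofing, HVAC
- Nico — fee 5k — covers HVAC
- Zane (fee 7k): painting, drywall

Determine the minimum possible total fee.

21

The greedy cost-per-new-task heuristic would pick Zane, Nico, and Eli for 26, but a cheaper cover exists.
Choose Eli and Zane: together they cover roofing, HVAC, painting, drywall — every task.
Total fee: 14 + 7 = 21.
No cover costs less than 21.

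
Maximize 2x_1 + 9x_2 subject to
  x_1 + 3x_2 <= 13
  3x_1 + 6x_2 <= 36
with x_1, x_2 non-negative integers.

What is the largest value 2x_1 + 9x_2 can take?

The continuous relaxation peaks at (0, 4.33) with value 39.00; rounding to a feasible lattice point costs some objective.
(x_1,x_2)=(1,4): 1·1+3·4=13≤13, 3·1+6·4=27≤36, objective 38.
(x_1,x_2)=(0,4): 1·0+3·4=12≤13, 3·0+6·4=24≤36, objective 36.
Maximum is 38 at (x_1,x_2)=(1,4).

38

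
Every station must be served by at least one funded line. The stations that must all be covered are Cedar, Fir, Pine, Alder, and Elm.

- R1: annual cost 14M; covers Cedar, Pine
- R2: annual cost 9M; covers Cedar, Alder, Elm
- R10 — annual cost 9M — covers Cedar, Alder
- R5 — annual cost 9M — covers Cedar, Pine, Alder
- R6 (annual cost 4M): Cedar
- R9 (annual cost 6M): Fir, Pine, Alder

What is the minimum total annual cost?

15

The greedy cost-per-new-station heuristic would pick R9, R6, and R2 for 19, but a cheaper cover exists.
Choose R2 and R9: together they cover Cedar, Fir, Pine, Alder, Elm — every station.
Total annual cost: 9 + 6 = 15.
No cover costs less than 15.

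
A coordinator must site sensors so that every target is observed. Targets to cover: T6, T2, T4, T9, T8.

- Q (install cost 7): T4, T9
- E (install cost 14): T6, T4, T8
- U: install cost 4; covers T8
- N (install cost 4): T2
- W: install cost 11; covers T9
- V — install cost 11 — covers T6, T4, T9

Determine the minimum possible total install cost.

The greedy cost-per-new-target heuristic would pick Q, U, N, and V for 26, but a cheaper cover exists.
Choose U, N, and V: together they cover T6, T2, T4, T9, T8 — every target.
Total install cost: 4 + 4 + 11 = 19.
No cover costs less than 19.

19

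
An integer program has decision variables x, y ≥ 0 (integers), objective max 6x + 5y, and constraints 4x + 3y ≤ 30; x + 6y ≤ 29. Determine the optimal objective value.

46

The continuous relaxation peaks at (4.43, 4.1) with value 47.05; rounding to a feasible lattice point costs some objective.
(x,y)=(6,2): 4·6+3·2=30≤30, 1·6+6·2=18≤29, objective 46.
(x,y)=(5,3): 4·5+3·3=29≤30, 1·5+6·3=23≤29, objective 45.
No feasible integer point exceeds 46.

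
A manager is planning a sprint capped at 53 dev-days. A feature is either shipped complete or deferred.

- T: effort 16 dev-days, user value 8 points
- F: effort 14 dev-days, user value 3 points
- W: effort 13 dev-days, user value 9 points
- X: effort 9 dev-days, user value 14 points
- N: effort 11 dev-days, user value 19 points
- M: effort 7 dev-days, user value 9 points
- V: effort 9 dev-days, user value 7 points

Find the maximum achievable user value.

Take W, X, N, M, and V: effort 13 + 9 + 11 + 7 + 9 = 49 ≤ 53, user value 9 + 14 + 19 + 9 + 7 = 58.
No other feasible combination does better.

58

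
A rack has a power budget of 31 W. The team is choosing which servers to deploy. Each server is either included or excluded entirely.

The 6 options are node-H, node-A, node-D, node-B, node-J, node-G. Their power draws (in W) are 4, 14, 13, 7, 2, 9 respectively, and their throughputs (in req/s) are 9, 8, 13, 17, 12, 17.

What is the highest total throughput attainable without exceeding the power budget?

59

This is a 0-1 knapsack instance.
Allowing fractional choices, the relaxed optimum would be about 64.0, but servers are indivisible.
node-H + node-B + node-J + node-G: power draw 4 + 7 + 2 + 9 = 22 ≤ 31, throughput 9 + 17 + 12 + 17 = 55.
node-H + node-D + node-B + node-J: power draw 4 + 13 + 7 + 2 = 26 ≤ 31, throughput 9 + 13 + 17 + 12 = 51.
node-D + node-B + node-J + node-G: power draw 13 + 7 + 2 + 9 = 31 ≤ 31, throughput 13 + 17 + 12 + 17 = 59.
Best is node-D, node-B, node-J, and node-G with total throughput 59.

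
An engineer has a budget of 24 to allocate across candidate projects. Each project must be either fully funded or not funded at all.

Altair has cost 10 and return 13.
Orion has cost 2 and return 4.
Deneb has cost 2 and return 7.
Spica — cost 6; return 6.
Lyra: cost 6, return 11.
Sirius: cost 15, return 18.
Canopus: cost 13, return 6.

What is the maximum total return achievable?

Allowing fractional choices, the relaxed optimum would be about 39.8, but projects are indivisible.
Altair + Orion + Deneb + Lyra: cost 10 + 2 + 2 + 6 = 20 ≤ 24, return 13 + 4 + 7 + 11 = 35.
Altair + Deneb + Spica + Lyra: cost 10 + 2 + 6 + 6 = 24 ≤ 24, return 13 + 7 + 6 + 11 = 37.
Deneb + Lyra + Sirius: cost 2 + 6 + 15 = 23 ≤ 24, return 7 + 11 + 18 = 36.
Best is Altair, Deneb, Spica, and Lyra with total return 37.

37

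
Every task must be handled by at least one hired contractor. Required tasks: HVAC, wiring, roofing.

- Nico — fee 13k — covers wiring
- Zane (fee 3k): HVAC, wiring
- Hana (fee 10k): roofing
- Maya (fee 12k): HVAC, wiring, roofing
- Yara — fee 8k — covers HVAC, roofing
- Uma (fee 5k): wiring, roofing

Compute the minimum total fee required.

Choose Zane and Uma: together they cover HVAC, wiring, roofing — every task.
Total fee: 3 + 5 = 8.
No cover costs less than 8.

8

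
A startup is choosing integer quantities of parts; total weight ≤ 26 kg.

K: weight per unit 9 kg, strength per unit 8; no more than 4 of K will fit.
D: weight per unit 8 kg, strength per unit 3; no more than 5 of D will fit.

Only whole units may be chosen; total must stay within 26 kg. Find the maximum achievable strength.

19

2×K: weight 18 ≤ 26, strength 2·8 = 16.
2×K and 1×D: weight 26 ≤ 26, strength 2·8 + 1·3 = 19.
Best is 19.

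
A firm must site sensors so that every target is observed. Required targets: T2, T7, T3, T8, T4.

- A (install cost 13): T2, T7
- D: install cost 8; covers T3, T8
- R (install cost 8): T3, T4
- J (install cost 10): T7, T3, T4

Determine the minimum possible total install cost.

29

The greedy cost-per-new-target heuristic would pick J, D, and A for 31, but a cheaper cover exists.
Choose A, D, and R: together they cover T2, T7, T3, T8, T4 — every target.
Total install cost: 13 + 8 + 8 = 29.
No cover costs less than 29.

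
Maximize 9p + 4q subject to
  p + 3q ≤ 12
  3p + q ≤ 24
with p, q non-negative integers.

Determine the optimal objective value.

The continuous relaxation peaks at (7.5, 1.5) with value 73.50; rounding to a feasible lattice point costs some objective.
(p,q)=(8,0): 1·8+3·0=8≤12, 3·8+1·0=24≤24, objective 72.
(p,q)=(7,1): 1·7+3·1=10≤12, 3·7+1·1=22≤24, objective 67.
(p,q)=(7,0): 1·7+3·0=7≤12, 3·7+1·0=21≤24, objective 63.
Maximum is 72 at (p,q)=(8,0).

72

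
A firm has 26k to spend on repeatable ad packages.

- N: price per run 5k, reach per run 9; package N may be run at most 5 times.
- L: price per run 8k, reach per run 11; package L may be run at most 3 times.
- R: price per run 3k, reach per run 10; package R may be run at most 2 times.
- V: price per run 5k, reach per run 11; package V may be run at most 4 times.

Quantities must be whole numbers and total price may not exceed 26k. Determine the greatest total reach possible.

64

This is a bounded integer knapsack.
R has the best ratio (10/3); taking only R gives at most 2×10 = 20 (stopped by the supply cap of 2).
Mixing does better — 2×R and 4×V: price 26 ≤ 26, reach 2·10 + 4·11 = 64.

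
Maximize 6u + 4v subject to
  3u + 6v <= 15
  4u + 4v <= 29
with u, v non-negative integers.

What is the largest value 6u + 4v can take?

(u,v)=(5,0): 3·5+6·0=15≤15, 4·5+4·0=20≤29, objective 30.
(u,v)=(4,0): 3·4+6·0=12≤15, 4·4+4·0=16≤29, objective 24.
The best lattice point is (5,0), giving 30.

30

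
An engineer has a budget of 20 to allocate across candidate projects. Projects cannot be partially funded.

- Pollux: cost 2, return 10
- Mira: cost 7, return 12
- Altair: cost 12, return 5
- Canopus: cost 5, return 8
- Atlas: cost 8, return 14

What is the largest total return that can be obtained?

Allowing fractional choices, the relaxed optimum would be about 40.8, but projects are indivisible.
Mira + Canopus + Atlas: cost 7 + 5 + 8 = 20 ≤ 20, return 12 + 8 + 14 = 34.
Pollux + Mira + Atlas: cost 2 + 7 + 8 = 17 ≤ 20, return 10 + 12 + 14 = 36.
Best is Pollux, Mira, and Atlas with total return 36.

36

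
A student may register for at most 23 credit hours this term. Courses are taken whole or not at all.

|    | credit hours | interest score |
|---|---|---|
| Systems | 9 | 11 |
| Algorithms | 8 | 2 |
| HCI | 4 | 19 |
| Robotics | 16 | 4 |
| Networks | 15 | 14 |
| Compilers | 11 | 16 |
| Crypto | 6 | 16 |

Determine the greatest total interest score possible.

51

HCI + Compilers + Crypto: credit hours 4 + 11 + 6 = 21 ≤ 23, interest score 19 + 16 + 16 = 51.
Systems + HCI + Crypto: credit hours 9 + 4 + 6 = 19 ≤ 23, interest score 11 + 19 + 16 = 46.
Best is HCI, Compilers, and Crypto with total interest score 51.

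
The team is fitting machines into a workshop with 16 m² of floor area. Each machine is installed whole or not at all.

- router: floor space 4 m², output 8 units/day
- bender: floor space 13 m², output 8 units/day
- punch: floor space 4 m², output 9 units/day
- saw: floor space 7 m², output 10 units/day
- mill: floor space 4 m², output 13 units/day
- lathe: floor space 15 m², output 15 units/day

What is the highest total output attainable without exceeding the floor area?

Allowing fractional choices, the relaxed optimum would be about 35.7, but machines are indivisible.
router + punch + mill: floor space 4 + 4 + 4 = 12 ≤ 16, output 8 + 9 + 13 = 30.
router + saw + mill: floor space 4 + 7 + 4 = 15 ≤ 16, output 8 + 10 + 13 = 31.
punch + saw + mill: floor space 4 + 7 + 4 = 15 ≤ 16, output 9 + 10 + 13 = 32.
Best is punch, saw, and mill with total output 32.

32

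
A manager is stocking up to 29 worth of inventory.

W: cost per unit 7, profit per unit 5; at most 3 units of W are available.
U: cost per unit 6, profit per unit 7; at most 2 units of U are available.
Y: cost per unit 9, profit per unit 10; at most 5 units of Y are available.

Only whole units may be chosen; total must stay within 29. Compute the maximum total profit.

30

U has the best ratio (7/6); taking only U gives at most 2×7 = 14 (stopped by the supply cap of 2).
Mixing does better — 3×Y: cost 27 ≤ 29, profit 3·10 = 30.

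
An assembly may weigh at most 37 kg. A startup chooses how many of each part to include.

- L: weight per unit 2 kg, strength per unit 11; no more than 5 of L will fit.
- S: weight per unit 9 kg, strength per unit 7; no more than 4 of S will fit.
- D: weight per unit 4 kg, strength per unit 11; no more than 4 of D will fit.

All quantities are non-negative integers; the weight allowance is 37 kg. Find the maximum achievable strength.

106

This is a bounded integer knapsack.
L has the best ratio (11/2); taking only L gives at most 5×11 = 55 (stopped by the supply cap of 5).
Mixing does better — 5×L, 1×S, and 4×D: weight 35 ≤ 37, strength 5·11 + 1·7 + 4·11 = 106.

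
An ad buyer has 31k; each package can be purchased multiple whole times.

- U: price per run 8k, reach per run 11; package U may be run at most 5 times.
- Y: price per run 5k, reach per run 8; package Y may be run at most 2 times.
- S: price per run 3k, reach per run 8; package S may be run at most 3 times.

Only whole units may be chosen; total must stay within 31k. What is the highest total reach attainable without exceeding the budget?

Take 2×U, 1×Y, and 3×S: price 30 ≤ 31, reach 2·11 + 1·8 + 3·8 = 54.
S has the best ratio (8/3) and is taken to its limit of 3; remaining capacity is filled optimally with the others.

54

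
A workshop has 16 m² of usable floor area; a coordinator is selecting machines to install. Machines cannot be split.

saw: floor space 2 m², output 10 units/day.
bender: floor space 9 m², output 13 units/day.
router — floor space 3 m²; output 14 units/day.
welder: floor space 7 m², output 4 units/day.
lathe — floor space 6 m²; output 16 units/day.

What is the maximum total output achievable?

40

This is a 0-1 knapsack instance.
saw + router + lathe: floor space 2 + 3 + 6 = 11 ≤ 16, output 10 + 14 + 16 = 40.
saw + bender + router: floor space 2 + 9 + 3 = 14 ≤ 16, output 10 + 13 + 14 = 37.
router + welder + lathe: floor space 3 + 7 + 6 = 16 ≤ 16, output 14 + 4 + 16 = 34.
Best is saw, router, and lathe with total output 40.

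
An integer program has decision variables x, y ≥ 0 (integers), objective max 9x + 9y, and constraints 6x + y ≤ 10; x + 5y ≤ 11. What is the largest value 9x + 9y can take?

27

(x,y)=(1,2): 6·1+1·2=8≤10, 1·1+5·2=11≤11, objective 27.
(x,y)=(1,1): 6·1+1·1=7≤10, 1·1+5·1=6≤11, objective 18.
Maximum is 27 at (x,y)=(1,2).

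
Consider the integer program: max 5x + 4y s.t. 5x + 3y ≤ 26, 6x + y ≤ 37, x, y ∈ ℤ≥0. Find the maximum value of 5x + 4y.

(x,y)=(1,7) is feasible, giving 33.
(x,y)=(0,8) is feasible, giving 32.
(x,y)=(1,6) is feasible, giving 29.
Maximum is 33 at (x,y)=(1,7).

33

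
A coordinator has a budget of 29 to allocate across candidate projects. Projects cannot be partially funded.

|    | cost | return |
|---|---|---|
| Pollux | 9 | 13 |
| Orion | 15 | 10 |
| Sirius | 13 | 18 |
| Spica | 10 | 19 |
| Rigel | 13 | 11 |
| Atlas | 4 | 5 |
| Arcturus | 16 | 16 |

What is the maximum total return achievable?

Take Sirius, Spica, and Atlas: cost 13 + 10 + 4 = 27 ≤ 29, return 18 + 19 + 5 = 42.
No other feasible combination does better.

42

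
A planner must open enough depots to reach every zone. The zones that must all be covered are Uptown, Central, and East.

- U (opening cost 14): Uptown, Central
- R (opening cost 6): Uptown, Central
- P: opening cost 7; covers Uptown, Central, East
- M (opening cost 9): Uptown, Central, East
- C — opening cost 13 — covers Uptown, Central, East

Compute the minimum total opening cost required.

This is an integer covering problem.
P alone covers Uptown, Central, East — every zone.
Total opening cost: 7.
No cover costs less than 7.

7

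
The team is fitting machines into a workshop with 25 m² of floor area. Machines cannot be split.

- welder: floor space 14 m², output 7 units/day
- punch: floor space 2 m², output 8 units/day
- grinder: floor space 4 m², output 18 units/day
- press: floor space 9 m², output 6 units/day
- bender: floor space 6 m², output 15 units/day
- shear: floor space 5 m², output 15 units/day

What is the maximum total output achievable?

56

Allowing fractional choices, the relaxed optimum would be about 61.3, but machines are indivisible.
grinder + press + bender + shear: floor space 4 + 9 + 6 + 5 = 24 ≤ 25, output 18 + 6 + 15 + 15 = 54.
punch + grinder + bender + shear: floor space 2 + 4 + 6 + 5 = 17 ≤ 25, output 8 + 18 + 15 + 15 = 56.
Best is punch, grinder, bender, and shear with total output 56.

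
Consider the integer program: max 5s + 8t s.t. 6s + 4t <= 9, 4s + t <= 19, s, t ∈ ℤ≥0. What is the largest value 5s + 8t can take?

(s,t)=(0,2): 6·0+4·2=8≤9, 4·0+1·2=2≤19, objective 16.
(s,t)=(0,1): 6·0+4·1=4≤9, 4·0+1·1=1≤19, objective 8.
No feasible integer point exceeds 16.

16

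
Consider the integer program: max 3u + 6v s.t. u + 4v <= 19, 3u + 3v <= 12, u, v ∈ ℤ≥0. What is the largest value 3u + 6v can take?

(u,v)=(0,4): 1·0+4·4=16≤19, 3·0+3·4=12≤12, objective 24.
(u,v)=(1,3): 1·1+4·3=13≤19, 3·1+3·3=12≤12, objective 21.
(u,v)=(0,3): 1·0+4·3=12≤19, 3·0+3·3=9≤12, objective 18.
The best lattice point is (0,4), giving 24.

24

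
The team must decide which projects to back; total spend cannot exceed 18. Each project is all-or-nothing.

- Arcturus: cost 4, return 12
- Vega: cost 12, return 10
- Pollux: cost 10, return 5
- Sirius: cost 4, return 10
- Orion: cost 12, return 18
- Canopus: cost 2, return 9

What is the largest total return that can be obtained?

Take Arcturus, Orion, and Canopus: cost 4 + 12 + 2 = 18 ≤ 18, return 12 + 18 + 9 = 39.
No other feasible combination does better.

39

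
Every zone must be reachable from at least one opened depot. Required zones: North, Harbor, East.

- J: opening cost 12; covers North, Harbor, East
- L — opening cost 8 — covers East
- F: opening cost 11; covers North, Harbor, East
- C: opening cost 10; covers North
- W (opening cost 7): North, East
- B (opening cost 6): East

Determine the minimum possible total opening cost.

The greedy cost-per-new-zone heuristic would pick W and F for 18, but a cheaper cover exists.
F alone covers North, Harbor, East — every zone.
Total opening cost: 11.
No cover costs less than 11.

11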